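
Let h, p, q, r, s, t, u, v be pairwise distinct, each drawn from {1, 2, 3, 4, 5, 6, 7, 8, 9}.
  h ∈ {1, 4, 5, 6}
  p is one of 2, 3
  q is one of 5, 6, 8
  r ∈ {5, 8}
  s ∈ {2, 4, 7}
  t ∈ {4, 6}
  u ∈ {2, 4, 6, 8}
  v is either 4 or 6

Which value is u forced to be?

The 8 variables together cover exactly {1, 2, 3, 4, 5, 6, 7, 8} — 8 values for 8 variables — and 1 appears only in h's list, so h = 1.
The 7 still-open variables together cover exactly {2, 3, 4, 5, 6, 7, 8} — 7 values for 7 variables — and 3 appears only in p's list, so p = 3.
The 6 still-open variables draw from only 6 values {2, 4, 5, 6, 7, 8}, so each is used; only s can be 7, hence s = 7.
Among the 5 still-open variables, 2 fits only u (and all 5 values in {2, 4, 5, 6, 8} must be used), so u = 2.

2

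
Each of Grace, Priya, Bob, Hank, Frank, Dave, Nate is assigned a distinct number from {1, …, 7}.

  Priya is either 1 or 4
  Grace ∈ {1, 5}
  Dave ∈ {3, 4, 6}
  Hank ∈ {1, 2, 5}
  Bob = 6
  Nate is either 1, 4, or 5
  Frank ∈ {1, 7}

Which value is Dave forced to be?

Bob must be 6 (only option left). Eliminate 6 elsewhere: Dave.
The 6 still-open variables together cover exactly {1, 2, 3, 4, 5, 7} — 6 values for 6 variables — and 2 appears only in Hank's list, so Hank = 2.
Among the 5 still-open variables, 3 fits only Dave (and all 5 values in {1, 3, 4, 5, 7} must be used), so Dave = 3.

3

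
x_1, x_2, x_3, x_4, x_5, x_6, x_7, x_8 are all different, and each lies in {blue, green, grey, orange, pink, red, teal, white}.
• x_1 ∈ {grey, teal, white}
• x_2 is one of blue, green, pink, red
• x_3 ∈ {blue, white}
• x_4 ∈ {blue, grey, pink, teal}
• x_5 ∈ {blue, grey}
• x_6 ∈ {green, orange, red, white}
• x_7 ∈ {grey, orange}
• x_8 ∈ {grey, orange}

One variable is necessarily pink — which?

x_4

x_7 and x_8 between them cover only {grey, orange} — a naked pair. Remove those values from x_1, x_4, x_5, x_6.
x_5 has just one choice, so x_5 = blue. Strike blue from x_2, x_3, x_4.
x_3 must be white (only option left). So x_1, x_6 can't be white.
x_1 must be teal (only option left). So x_4 can't be teal.
So pink goes to x_4.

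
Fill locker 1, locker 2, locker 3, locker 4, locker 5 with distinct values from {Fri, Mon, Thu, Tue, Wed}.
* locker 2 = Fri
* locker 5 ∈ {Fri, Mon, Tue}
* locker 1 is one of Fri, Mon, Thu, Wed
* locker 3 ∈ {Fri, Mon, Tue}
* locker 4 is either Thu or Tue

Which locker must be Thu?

locker 2 has just one choice, so locker 2 = Fri. Eliminate Fri elsewhere: locker 1, locker 3, locker 5.
Among the 4 still-open variables, Wed fits only locker 1 (and all 4 values in {Mon, Thu, Tue, Wed} must be used), so locker 1 = Wed.
The 3 still-open variables draw from only 3 values {Mon, Thu, Tue}, so each is used; only locker 4 can be Thu, hence locker 4 = Thu.

locker 4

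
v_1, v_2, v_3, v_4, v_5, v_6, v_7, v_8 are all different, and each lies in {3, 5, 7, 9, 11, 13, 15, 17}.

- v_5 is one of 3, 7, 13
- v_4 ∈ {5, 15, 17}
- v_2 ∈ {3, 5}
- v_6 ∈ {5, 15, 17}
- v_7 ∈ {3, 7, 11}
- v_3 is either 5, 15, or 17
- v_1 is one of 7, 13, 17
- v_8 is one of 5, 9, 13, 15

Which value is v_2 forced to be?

3

The 8 variables together cover exactly {3, 5, 7, 9, 11, 13, 15, 17} — 8 values for 8 variables — and 9 appears only in v_8's list, so v_8 = 9.
Among the 7 still-open variables, 11 fits only v_7 (and all 7 values in {3, 5, 7, 11, 13, 15, 17} must be used), so v_7 = 11.
The 3 variables v_3, v_4, v_6 are confined to {5, 15, 17}, which locks those values in; drop them from v_1, v_2.
So v_2 = 3.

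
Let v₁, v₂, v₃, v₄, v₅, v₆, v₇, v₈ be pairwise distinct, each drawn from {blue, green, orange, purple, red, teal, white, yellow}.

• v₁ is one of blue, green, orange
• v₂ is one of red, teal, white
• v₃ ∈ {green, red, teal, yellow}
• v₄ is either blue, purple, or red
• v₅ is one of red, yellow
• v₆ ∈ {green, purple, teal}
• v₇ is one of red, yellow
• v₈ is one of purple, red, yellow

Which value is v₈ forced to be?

purple

The 8 variables draw from only 8 values {blue, green, orange, purple, red, teal, white, yellow}, so each is used; only v₁ can be orange, hence v₁ = orange.
The 7 still-open variables draw from only 7 values {blue, green, purple, red, teal, white, yellow}, so each is used; only v₄ can be blue, hence v₄ = blue.
Among the 6 still-open variables, white fits only v₂ (and all 6 values in {green, purple, red, teal, white, yellow} must be used), so v₂ = white.
The 2 variables v₅ and v₇ are confined to {red, yellow}, which locks those values in; drop them from v₃, v₈.
So v₈ = purple.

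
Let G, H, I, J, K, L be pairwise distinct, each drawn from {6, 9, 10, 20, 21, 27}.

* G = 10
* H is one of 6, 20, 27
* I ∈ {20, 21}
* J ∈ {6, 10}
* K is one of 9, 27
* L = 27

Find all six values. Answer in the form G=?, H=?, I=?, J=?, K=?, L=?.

G=10, H=20, I=21, J=6, K=9, L=27

G's domain is down to {10}, so G = 10. Remove 10 from J.
J's domain is down to {6}, so J = 6. Eliminate 6 elsewhere: H.
L has just one choice, so L = 27. So H, K can't be 27.
H must be 20 (only option left). Strike 20 from I.
That leaves I = 21.
K's domain is down to {9}, so K = 9.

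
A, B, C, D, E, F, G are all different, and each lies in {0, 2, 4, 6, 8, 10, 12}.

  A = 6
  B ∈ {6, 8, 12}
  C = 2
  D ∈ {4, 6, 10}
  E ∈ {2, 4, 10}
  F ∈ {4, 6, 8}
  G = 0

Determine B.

12

A has just one choice, so A = 6. Remove 6 from B, D, F.
C must be 2 (only option left). Remove 2 from E.
G must be 0 (only option left).
Among the 4 still-open variables, 12 fits only B (and all 4 values in {4, 8, 10, 12} must be used), so B = 12.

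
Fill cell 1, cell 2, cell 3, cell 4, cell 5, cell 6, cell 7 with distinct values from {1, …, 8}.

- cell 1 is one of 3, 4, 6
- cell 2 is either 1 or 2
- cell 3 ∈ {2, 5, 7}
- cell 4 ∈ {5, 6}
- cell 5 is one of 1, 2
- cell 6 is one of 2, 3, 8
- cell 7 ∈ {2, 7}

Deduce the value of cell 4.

6

The 2 variables cell 2 and cell 5 are confined to {1, 2}, which locks those values in; drop them from cell 3, cell 6, cell 7.
cell 7 has just one choice, so cell 7 = 7. So cell 3 can't be 7.
That leaves cell 3 = 5. Strike 5 from cell 4.
So cell 4 = 6.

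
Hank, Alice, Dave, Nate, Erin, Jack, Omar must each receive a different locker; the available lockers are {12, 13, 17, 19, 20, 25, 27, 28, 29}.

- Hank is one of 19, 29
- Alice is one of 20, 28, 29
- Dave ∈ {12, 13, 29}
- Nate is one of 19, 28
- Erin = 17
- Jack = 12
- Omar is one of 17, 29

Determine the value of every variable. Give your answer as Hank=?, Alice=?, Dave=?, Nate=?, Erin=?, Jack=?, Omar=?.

Hank=19, Alice=20, Dave=13, Nate=28, Erin=17, Jack=12, Omar=29

Erin has just one choice, so Erin = 17. So Omar can't be 17.
That leaves Jack = 12. Remove 12 from Dave.
That leaves Omar = 29. Eliminate 29 elsewhere: Hank, Alice, Dave.
That leaves Hank = 19. So Nate can't be 19.
Dave must be 13 (only option left).
Nate has just one choice, so Nate = 28. So Alice can't be 28.
Alice must be 20 (only option left).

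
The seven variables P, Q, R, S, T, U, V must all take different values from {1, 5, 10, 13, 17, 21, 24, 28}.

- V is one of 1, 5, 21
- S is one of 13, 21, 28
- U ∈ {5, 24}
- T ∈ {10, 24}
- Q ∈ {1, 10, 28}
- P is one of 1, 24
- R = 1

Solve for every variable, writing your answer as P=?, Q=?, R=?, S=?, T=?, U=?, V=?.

P=24, Q=28, R=1, S=13, T=10, U=5, V=21

R must be 1 (only option left). Eliminate 1 elsewhere: P, Q, V.
P must be 24 (only option left). Strike 24 from T, U.
That leaves T = 10. So Q can't be 10.
U must be 5 (only option left). Eliminate 5 elsewhere: V.
That leaves V = 21. Strike 21 from S.
Q has just one choice, so Q = 28. Remove 28 from S.
S's domain is down to {13}, so S = 13.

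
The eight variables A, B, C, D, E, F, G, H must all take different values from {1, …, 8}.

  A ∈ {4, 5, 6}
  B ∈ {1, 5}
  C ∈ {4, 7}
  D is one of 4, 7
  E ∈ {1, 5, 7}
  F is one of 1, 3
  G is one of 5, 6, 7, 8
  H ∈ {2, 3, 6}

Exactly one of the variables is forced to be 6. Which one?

The 8 variables draw from only 8 values {1, 2, 3, 4, 5, 6, 7, 8}, so each is used; only H can be 2, hence H = 2.
The 7 still-open variables draw from only 7 values {1, 3, 4, 5, 6, 7, 8}, so each is used; only F can be 3, hence F = 3.
The 6 still-open variables draw from only 6 values {1, 4, 5, 6, 7, 8}, so each is used; only G can be 8, hence G = 8.
The 5 still-open variables draw from only 5 values {1, 4, 5, 6, 7}, so each is used; only A can be 6, hence A = 6.

A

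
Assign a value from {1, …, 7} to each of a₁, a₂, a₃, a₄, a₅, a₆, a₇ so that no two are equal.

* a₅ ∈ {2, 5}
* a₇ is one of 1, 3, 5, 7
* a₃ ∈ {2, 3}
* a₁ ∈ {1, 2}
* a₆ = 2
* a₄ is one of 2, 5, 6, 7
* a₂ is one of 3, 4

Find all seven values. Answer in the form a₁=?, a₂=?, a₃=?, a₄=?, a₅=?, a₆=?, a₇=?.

a₆'s domain is down to {2}, so a₆ = 2. Remove 2 from a₁, a₃, a₄, a₅.
That leaves a₁ = 1. So a₇ can't be 1.
That leaves a₃ = 3. So a₂, a₇ can't be 3.
a₅ must be 5 (only option left). Eliminate 5 elsewhere: a₄, a₇.
a₇ has just one choice, so a₇ = 7. Strike 7 from a₄.
That leaves a₂ = 4.
a₄ has just one choice, so a₄ = 6.

a₁=1, a₂=4, a₃=3, a₄=6, a₅=5, a₆=2, a₇=7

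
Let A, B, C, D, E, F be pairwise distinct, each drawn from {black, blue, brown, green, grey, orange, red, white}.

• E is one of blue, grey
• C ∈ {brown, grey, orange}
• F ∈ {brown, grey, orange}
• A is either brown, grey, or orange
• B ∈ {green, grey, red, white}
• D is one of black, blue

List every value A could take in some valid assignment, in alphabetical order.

A, C, F between them cover only {brown, grey, orange} — a naked triple. Remove those values from B, E.
E must be blue (only option left). Eliminate blue elsewhere: D.
D must be black (only option left).
No further eliminations apply; A can still be any of brown, grey, orange.

brown, grey, orange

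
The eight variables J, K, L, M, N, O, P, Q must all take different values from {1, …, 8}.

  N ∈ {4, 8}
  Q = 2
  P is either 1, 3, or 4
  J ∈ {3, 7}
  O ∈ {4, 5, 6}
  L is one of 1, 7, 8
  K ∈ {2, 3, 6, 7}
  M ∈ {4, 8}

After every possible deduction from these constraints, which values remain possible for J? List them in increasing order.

3, 7

Q has just one choice, so Q = 2. Strike 2 from K.
Among the 7 still-open variables, 5 fits only O (and all 7 values in {1, 3, 4, 5, 6, 7, 8} must be used), so O = 5.
Among the 6 still-open variables, 6 fits only K (and all 6 values in {1, 3, 4, 6, 7, 8} must be used), so K = 6.
M and N between them cover only {4, 8} — a naked pair. Remove those values from L, P.
No further eliminations apply; J can still be any of 3, 7.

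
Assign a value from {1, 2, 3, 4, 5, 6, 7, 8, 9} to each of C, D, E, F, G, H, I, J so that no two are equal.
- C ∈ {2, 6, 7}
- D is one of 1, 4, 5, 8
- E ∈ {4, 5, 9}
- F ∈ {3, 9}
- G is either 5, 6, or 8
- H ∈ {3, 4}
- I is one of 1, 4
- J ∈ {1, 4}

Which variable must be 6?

I and J share exactly the 2 values {1, 4}; by pigeonhole those values go to them, so strike 1, 4 from D, E, H.
That leaves H = 3. Remove 3 from F.
F has just one choice, so F = 9. Eliminate 9 elsewhere: E.
That leaves E = 5. So D, G can't be 5.
D's domain is down to {8}, so D = 8. Strike 8 from G.
So 6 goes to G.

G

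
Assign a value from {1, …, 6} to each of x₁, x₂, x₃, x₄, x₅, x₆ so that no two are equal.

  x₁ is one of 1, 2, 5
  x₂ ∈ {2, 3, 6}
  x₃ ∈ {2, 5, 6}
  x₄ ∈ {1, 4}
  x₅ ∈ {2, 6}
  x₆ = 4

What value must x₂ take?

3

x₆ must be 4 (only option left). Remove 4 from x₄.
That leaves x₄ = 1. Eliminate 1 elsewhere: x₁.
The 4 still-open variables together cover exactly {2, 3, 5, 6} — 4 values for 4 variables — and 3 appears only in x₂'s list, so x₂ = 3.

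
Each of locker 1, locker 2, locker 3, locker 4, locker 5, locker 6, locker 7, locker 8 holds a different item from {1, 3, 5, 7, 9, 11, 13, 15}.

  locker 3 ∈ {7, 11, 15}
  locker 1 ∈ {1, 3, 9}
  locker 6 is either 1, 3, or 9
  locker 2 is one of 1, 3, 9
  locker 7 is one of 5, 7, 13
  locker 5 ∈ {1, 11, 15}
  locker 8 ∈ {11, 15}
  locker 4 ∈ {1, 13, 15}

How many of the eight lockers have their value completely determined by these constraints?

The 8 variables together cover exactly {1, 3, 5, 7, 9, 11, 13, 15} — 8 values for 8 variables — and 5 appears only in locker 7's list, so locker 7 = 5.
Among the 7 still-open variables, 7 fits only locker 3 (and all 7 values in {1, 3, 7, 9, 11, 13, 15} must be used), so locker 3 = 7.
Among the 6 still-open variables, 13 fits only locker 4 (and all 6 values in {1, 3, 9, 11, 13, 15} must be used), so locker 4 = 13.
The 3 variables locker 1, locker 2, locker 6 are confined to {1, 3, 9}, which locks those values in; drop them from locker 5.
Determined: locker 3=7, locker 4=13, locker 7=5. The other lockers each still have more than one consistent value. That makes 3.

3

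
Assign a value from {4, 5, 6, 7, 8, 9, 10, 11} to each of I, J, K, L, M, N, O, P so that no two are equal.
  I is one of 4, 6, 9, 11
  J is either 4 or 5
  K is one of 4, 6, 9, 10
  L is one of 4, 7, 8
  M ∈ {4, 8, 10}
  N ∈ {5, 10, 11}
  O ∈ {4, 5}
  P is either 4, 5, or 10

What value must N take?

The 8 variables draw from only 8 values {4, 5, 6, 7, 8, 9, 10, 11}, so each is used; only L can be 7, hence L = 7.
The 7 still-open variables draw from only 7 values {4, 5, 6, 8, 9, 10, 11}, so each is used; only M can be 8, hence M = 8.
J and O between them cover only {4, 5} — a naked pair. Remove those values from I, K, N, P.
P's domain is down to {10}, so P = 10. So K, N can't be 10.
So N = 11.

11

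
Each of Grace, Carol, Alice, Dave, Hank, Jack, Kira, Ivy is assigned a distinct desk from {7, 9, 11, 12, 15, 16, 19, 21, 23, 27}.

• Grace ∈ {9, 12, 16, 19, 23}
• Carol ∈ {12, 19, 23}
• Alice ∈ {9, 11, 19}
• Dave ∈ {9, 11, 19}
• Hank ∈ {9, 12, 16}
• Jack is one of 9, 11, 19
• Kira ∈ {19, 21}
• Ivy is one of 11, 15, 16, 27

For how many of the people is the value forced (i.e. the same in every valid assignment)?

Alice, Dave, Jack share exactly the 3 values {9, 11, 19}; by pigeonhole those values go to them, so strike 9, 11, 19 from Grace, Carol, Hank, Kira, Ivy.
That leaves Kira = 21.
Grace, Carol, Hank share exactly the 3 values {12, 16, 23}; by pigeonhole those values go to them, so strike 12, 16, 23 from Ivy.
Determined: Kira=21. The other people each still have more than one consistent value. That makes 1.

1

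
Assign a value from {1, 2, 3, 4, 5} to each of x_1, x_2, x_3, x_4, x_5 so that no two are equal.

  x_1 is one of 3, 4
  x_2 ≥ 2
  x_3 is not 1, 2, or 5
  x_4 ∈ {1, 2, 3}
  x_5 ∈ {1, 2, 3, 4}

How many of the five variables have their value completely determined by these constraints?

1

The 5 variables draw from only 5 values {1, 2, 3, 4, 5}, so each is used; only x_2 can be 5, hence x_2 = 5.
x_1 and x_3 share exactly the 2 values {3, 4}; by pigeonhole those values go to them, so strike 3, 4 from x_4, x_5.
Determined: x_2=5. The other variables each still have more than one consistent value. That makes 1.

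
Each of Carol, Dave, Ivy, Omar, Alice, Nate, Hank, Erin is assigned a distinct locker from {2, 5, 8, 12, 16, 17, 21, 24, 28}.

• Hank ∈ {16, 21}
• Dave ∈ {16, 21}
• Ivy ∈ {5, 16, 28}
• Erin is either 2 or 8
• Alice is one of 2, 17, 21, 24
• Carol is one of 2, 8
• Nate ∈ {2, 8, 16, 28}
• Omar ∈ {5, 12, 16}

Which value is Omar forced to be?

12

The 2 variables Carol and Erin are confined to {2, 8}, which locks those values in; drop them from Alice, Nate.
The 2 variables Dave and Hank are confined to {16, 21}, which locks those values in; drop them from Ivy, Omar, Alice, Nate.
That leaves Nate = 28. Eliminate 28 elsewhere: Ivy.
Ivy must be 5 (only option left). Eliminate 5 elsewhere: Omar.
So Omar = 12.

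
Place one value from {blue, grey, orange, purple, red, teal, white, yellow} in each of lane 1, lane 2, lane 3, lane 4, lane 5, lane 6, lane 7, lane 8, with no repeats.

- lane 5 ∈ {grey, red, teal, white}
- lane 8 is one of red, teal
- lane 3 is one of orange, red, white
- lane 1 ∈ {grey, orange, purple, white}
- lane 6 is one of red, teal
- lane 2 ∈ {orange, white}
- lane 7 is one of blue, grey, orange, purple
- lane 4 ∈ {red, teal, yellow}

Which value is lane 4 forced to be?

Among the 8 variables, blue fits only lane 7 (and all 8 values in {blue, grey, orange, purple, red, teal, white, yellow} must be used), so lane 7 = blue.
Among the 7 still-open variables, purple fits only lane 1 (and all 7 values in {grey, orange, purple, red, teal, white, yellow} must be used), so lane 1 = purple.
The 6 still-open variables draw from only 6 values {grey, orange, red, teal, white, yellow}, so each is used; only lane 5 can be grey, hence lane 5 = grey.
The 5 still-open variables draw from only 5 values {orange, red, teal, white, yellow}, so each is used; only lane 4 can be yellow, hence lane 4 = yellow.

yellow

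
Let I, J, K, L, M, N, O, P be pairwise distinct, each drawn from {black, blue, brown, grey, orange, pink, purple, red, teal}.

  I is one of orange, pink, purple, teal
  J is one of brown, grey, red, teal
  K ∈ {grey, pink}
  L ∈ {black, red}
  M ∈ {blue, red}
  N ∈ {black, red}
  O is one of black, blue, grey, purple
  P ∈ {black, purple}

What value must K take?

The 2 variables L and N are confined to {black, red}, which locks those values in; drop them from J, M, O, P.
M's domain is down to {blue}, so M = blue. Eliminate blue elsewhere: O.
P has just one choice, so P = purple. Eliminate purple elsewhere: I, O.
O's domain is down to {grey}, so O = grey. Strike grey from J, K.
So K = pink.

pink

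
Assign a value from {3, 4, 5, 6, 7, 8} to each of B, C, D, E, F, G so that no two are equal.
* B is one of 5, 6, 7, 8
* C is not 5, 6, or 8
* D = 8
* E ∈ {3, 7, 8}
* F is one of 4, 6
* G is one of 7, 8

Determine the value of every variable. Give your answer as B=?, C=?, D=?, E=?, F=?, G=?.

B=5, C=4, D=8, E=3, F=6, G=7

D's domain is down to {8}, so D = 8. Remove 8 from B, E, G.
G's domain is down to {7}, so G = 7. Strike 7 from B, C, E.
E's domain is down to {3}, so E = 3. Eliminate 3 elsewhere: C.
C's domain is down to {4}, so C = 4. Strike 4 from F.
F has just one choice, so F = 6. Strike 6 from B.
B has just one choice, so B = 5.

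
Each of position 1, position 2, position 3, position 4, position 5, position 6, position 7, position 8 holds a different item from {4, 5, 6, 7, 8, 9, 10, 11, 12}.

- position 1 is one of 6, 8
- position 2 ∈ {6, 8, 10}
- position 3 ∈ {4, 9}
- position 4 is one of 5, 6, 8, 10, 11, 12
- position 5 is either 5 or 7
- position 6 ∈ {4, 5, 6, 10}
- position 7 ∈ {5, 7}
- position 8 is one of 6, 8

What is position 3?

9

position 1 and position 8 share exactly the 2 values {6, 8}; by pigeonhole those values go to them, so strike 6, 8 from position 2, position 4, position 6.
position 2 must be 10 (only option left). Eliminate 10 elsewhere: position 4, position 6.
position 5 and position 7 between them cover only {5, 7} — a naked pair. Remove those values from position 4, position 6.
That leaves position 6 = 4. So position 3 can't be 4.
So position 3 = 9.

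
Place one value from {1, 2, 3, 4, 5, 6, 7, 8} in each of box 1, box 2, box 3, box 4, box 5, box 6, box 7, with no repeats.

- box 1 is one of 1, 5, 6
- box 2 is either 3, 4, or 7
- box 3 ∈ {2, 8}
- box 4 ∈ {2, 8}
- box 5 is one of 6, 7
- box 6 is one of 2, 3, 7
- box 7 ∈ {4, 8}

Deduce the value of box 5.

The 2 variables box 3 and box 4 are confined to {2, 8}, which locks those values in; drop them from box 6, box 7.
box 7's domain is down to {4}, so box 7 = 4. So box 2 can't be 4.
The 2 variables box 2 and box 6 are confined to {3, 7}, which locks those values in; drop them from box 5.
So box 5 = 6.

6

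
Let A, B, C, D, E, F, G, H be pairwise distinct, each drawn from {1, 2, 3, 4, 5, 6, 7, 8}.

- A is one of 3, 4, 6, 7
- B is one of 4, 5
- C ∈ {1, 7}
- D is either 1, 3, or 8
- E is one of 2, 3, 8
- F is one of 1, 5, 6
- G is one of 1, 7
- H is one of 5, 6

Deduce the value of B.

Among the 8 variables, 2 fits only E (and all 8 values in {1, 2, 3, 4, 5, 6, 7, 8} must be used), so E = 2.
The 7 still-open variables draw from only 7 values {1, 3, 4, 5, 6, 7, 8}, so each is used; only D can be 8, hence D = 8.
Among the 6 still-open variables, 3 fits only A (and all 6 values in {1, 3, 4, 5, 6, 7} must be used), so A = 3.
Among the 5 still-open variables, 4 fits only B (and all 5 values in {1, 4, 5, 6, 7} must be used), so B = 4.

4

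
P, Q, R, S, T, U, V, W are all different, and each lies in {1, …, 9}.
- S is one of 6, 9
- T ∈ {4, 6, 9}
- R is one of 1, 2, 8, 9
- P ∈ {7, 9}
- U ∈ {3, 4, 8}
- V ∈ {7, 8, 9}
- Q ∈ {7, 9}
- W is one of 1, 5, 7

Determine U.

P and Q between them cover only {7, 9} — a naked pair. Remove those values from R, S, T, V, W.
S has just one choice, so S = 6. So T can't be 6.
T has just one choice, so T = 4. Strike 4 from U.
V's domain is down to {8}, so V = 8. Strike 8 from R, U.
So U = 3.

3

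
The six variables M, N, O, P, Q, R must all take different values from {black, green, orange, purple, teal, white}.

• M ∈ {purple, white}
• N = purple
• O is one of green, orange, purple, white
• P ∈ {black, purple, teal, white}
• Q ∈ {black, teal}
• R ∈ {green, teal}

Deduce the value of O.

orange

N's domain is down to {purple}, so N = purple. Strike purple from M, O, P.
M's domain is down to {white}, so M = white. Eliminate white elsewhere: O, P.
Among the 4 still-open variables, orange fits only O (and all 4 values in {black, green, orange, teal} must be used), so O = orange.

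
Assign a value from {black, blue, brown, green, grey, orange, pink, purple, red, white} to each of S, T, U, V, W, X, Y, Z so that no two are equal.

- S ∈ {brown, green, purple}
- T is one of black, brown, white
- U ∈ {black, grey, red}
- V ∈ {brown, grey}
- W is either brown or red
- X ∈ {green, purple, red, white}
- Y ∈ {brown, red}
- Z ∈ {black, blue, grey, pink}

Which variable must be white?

W and Y between them cover only {brown, red} — a naked pair. Remove those values from S, T, U, V, X.
That leaves V = grey. So U, Z can't be grey.
U must be black (only option left). So T, Z can't be black.
So white goes to T.

T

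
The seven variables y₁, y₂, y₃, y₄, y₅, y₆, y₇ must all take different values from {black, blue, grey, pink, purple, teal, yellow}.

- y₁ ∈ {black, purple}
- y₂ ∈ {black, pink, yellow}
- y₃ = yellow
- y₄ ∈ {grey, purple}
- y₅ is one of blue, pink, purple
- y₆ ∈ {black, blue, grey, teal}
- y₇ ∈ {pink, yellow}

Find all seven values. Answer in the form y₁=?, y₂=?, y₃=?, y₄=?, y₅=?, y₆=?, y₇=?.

y₃ has just one choice, so y₃ = yellow. So y₂, y₇ can't be yellow.
y₇ has just one choice, so y₇ = pink. Remove pink from y₂, y₅.
y₂'s domain is down to {black}, so y₂ = black. Remove black from y₁, y₆.
y₁ has just one choice, so y₁ = purple. Remove purple from y₄, y₅.
That leaves y₄ = grey. Eliminate grey elsewhere: y₆.
y₅'s domain is down to {blue}, so y₅ = blue. So y₆ can't be blue.
That leaves y₆ = teal.

y₁=purple, y₂=black, y₃=yellow, y₄=grey, y₅=blue, y₆=teal, y₇=pink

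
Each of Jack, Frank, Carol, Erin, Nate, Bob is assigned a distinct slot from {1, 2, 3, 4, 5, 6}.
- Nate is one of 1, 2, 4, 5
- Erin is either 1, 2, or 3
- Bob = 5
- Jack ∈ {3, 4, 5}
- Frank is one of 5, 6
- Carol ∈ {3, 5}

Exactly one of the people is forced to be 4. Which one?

Bob has just one choice, so Bob = 5. Remove 5 from Jack, Frank, Carol, Nate.
That leaves Frank = 6.
Carol's domain is down to {3}, so Carol = 3. Eliminate 3 elsewhere: Jack, Erin.
So 4 goes to Jack.

Jack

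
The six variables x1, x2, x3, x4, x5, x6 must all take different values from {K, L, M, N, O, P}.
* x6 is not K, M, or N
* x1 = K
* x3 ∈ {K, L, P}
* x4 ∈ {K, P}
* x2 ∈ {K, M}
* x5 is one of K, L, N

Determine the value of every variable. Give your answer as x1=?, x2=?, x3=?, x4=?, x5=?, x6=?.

x1=K, x2=M, x3=L, x4=P, x5=N, x6=O

x1 has just one choice, so x1 = K. So x2, x3, x4, x5 can't be K.
x2's domain is down to {M}, so x2 = M.
That leaves x4 = P. Eliminate P elsewhere: x3, x6.
x3 has just one choice, so x3 = L. Remove L from x5, x6.
x5 must be N (only option left).
x6 has just one choice, so x6 = O.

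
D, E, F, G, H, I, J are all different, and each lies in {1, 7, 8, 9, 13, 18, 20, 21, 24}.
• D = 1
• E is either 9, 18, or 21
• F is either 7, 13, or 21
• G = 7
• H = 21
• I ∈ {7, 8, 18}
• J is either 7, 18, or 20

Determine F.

D must be 1 (only option left).
That leaves G = 7. Remove 7 from F, I, J.
That leaves H = 21. Remove 21 from E, F.
So F = 13.

13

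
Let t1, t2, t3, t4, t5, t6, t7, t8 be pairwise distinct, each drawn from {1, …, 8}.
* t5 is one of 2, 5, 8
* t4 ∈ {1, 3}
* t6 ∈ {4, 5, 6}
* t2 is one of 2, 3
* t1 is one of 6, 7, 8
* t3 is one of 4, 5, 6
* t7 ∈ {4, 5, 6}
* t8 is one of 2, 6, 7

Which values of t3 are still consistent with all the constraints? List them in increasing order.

The 8 variables together cover exactly {1, 2, 3, 4, 5, 6, 7, 8} — 8 values for 8 variables — and 1 appears only in t4's list, so t4 = 1.
Among the 7 still-open variables, 3 fits only t2 (and all 7 values in {2, 3, 4, 5, 6, 7, 8} must be used), so t2 = 3.
t3, t6, t7 share exactly the 3 values {4, 5, 6}; by pigeonhole those values go to them, so strike 4, 5, 6 from t1, t5, t8.
No further eliminations apply; t3 can still be any of 4, 5, 6.

4, 5, 6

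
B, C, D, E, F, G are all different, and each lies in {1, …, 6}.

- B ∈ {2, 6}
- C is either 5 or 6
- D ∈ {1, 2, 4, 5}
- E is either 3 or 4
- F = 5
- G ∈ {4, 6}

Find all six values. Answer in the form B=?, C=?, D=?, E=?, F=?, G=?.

B=2, C=6, D=1, E=3, F=5, G=4

F's domain is down to {5}, so F = 5. So C, D can't be 5.
C must be 6 (only option left). Eliminate 6 elsewhere: B, G.
G's domain is down to {4}, so G = 4. Eliminate 4 elsewhere: D, E.
That leaves B = 2. Strike 2 from D.
That leaves D = 1.
That leaves E = 3.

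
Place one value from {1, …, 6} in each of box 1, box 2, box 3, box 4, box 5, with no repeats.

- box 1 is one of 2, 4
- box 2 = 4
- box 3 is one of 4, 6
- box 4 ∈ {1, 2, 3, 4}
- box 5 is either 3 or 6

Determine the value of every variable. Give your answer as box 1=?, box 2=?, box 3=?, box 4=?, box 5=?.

box 1=2, box 2=4, box 3=6, box 4=1, box 5=3

box 2 has just one choice, so box 2 = 4. So box 1, box 3, box 4 can't be 4.
That leaves box 3 = 6. Eliminate 6 elsewhere: box 5.
That leaves box 5 = 3. So box 4 can't be 3.
box 1 has just one choice, so box 1 = 2. Remove 2 from box 4.
box 4 must be 1 (only option left).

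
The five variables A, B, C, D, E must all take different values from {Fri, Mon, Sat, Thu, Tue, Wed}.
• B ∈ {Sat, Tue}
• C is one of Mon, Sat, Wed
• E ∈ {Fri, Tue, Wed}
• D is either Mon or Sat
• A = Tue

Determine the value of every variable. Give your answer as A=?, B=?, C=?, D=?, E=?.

A has just one choice, so A = Tue. Remove Tue from B, E.
B's domain is down to {Sat}, so B = Sat. Eliminate Sat elsewhere: C, D.
That leaves D = Mon. Remove Mon from C.
C has just one choice, so C = Wed. So E can't be Wed.
E must be Fri (only option left).

A=Tue, B=Sat, C=Wed, D=Mon, E=Fri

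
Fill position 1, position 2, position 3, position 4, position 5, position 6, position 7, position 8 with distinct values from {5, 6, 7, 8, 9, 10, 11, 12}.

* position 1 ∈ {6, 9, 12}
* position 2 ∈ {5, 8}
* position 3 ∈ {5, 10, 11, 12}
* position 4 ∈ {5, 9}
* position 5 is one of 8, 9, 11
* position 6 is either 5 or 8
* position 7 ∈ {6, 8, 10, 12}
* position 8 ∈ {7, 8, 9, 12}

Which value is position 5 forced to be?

11

Among the 8 variables, 7 fits only position 8 (and all 8 values in {5, 6, 7, 8, 9, 10, 11, 12} must be used), so position 8 = 7.
position 2 and position 6 share exactly the 2 values {5, 8}; by pigeonhole those values go to them, so strike 5, 8 from position 3, position 4, position 5, position 7.
position 4's domain is down to {9}, so position 4 = 9. Remove 9 from position 1, position 5.
So position 5 = 11.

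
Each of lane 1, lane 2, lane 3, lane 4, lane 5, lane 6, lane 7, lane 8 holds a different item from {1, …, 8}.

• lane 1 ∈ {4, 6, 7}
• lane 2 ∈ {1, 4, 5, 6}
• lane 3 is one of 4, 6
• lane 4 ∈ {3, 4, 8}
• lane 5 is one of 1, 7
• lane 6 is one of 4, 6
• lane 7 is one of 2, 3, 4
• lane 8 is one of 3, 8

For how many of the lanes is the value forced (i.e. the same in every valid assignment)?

4

The 8 variables draw from only 8 values {1, 2, 3, 4, 5, 6, 7, 8}, so each is used; only lane 7 can be 2, hence lane 7 = 2.
The 7 still-open variables together cover exactly {1, 3, 4, 5, 6, 7, 8} — 7 values for 7 variables — and 5 appears only in lane 2's list, so lane 2 = 5.
Among the 6 still-open variables, 1 fits only lane 5 (and all 6 values in {1, 3, 4, 6, 7, 8} must be used), so lane 5 = 1.
The 5 still-open variables draw from only 5 values {3, 4, 6, 7, 8}, so each is used; only lane 1 can be 7, hence lane 1 = 7.
lane 3 and lane 6 share exactly the 2 values {4, 6}; by pigeonhole those values go to them, so strike 4, 6 from lane 4.
Determined: lane 1=7, lane 2=5, lane 5=1, lane 7=2. The other lanes each still have more than one consistent value. That makes 4.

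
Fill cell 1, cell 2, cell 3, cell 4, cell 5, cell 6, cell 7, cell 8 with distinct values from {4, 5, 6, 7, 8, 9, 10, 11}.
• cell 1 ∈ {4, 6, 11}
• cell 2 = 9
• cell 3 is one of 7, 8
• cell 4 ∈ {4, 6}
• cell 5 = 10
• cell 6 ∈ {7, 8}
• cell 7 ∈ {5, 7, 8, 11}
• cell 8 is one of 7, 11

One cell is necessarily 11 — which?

cell 2's domain is down to {9}, so cell 2 = 9.
That leaves cell 5 = 10.
Among the 6 still-open variables, 5 fits only cell 7 (and all 6 values in {4, 5, 6, 7, 8, 11} must be used), so cell 7 = 5.
cell 3 and cell 6 between them cover only {7, 8} — a naked pair. Remove those values from cell 8.
So 11 goes to cell 8.

cell 8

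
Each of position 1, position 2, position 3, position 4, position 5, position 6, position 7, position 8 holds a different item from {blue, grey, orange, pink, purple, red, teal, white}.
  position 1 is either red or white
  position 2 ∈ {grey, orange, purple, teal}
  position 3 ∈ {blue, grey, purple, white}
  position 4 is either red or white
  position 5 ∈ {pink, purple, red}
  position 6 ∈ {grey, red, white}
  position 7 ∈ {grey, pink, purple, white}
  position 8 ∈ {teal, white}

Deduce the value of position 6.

Among the 8 variables, blue fits only position 3 (and all 8 values in {blue, grey, orange, pink, purple, red, teal, white} must be used), so position 3 = blue.
Among the 7 still-open variables, orange fits only position 2 (and all 7 values in {grey, orange, pink, purple, red, teal, white} must be used), so position 2 = orange.
The 6 still-open variables draw from only 6 values {grey, pink, purple, red, teal, white}, so each is used; only position 8 can be teal, hence position 8 = teal.
position 1 and position 4 share exactly the 2 values {red, white}; by pigeonhole those values go to them, so strike red, white from position 5, position 6, position 7.
So position 6 = grey.

grey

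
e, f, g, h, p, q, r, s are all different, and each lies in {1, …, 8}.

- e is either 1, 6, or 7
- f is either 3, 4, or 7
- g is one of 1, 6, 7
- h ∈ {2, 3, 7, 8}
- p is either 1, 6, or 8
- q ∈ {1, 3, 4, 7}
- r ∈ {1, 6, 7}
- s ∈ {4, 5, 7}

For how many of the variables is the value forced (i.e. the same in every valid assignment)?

The 8 variables together cover exactly {1, 2, 3, 4, 5, 6, 7, 8} — 8 values for 8 variables — and 2 appears only in h's list, so h = 2.
Among the 7 still-open variables, 5 fits only s (and all 7 values in {1, 3, 4, 5, 6, 7, 8} must be used), so s = 5.
Among the 6 still-open variables, 8 fits only p (and all 6 values in {1, 3, 4, 6, 7, 8} must be used), so p = 8.
e, g, r between them cover only {1, 6, 7} — a naked triple. Remove those values from f, q.
Determined: h=2, p=8, s=5. The other variables each still have more than one consistent value. That makes 3.

3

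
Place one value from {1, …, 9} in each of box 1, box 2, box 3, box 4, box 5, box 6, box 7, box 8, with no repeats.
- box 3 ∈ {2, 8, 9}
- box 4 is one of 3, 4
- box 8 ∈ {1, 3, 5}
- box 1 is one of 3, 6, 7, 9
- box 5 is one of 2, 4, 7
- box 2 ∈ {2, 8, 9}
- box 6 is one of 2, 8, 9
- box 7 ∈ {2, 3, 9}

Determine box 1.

6

The 3 variables box 2, box 3, box 6 are confined to {2, 8, 9}, which locks those values in; drop them from box 1, box 5, box 7.
box 7's domain is down to {3}, so box 7 = 3. So box 1, box 4, box 8 can't be 3.
box 4's domain is down to {4}, so box 4 = 4. Remove 4 from box 5.
box 5 has just one choice, so box 5 = 7. Remove 7 from box 1.
So box 1 = 6.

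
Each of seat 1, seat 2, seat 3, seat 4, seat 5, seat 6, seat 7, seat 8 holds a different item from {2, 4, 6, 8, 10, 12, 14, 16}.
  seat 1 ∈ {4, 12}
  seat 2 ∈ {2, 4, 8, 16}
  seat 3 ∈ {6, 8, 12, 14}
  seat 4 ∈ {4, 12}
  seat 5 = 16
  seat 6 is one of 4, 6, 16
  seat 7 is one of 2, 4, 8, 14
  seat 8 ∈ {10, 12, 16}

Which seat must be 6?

seat 6

seat 5's domain is down to {16}, so seat 5 = 16. So seat 2, seat 6, seat 8 can't be 16.
The 7 still-open variables together cover exactly {2, 4, 6, 8, 10, 12, 14} — 7 values for 7 variables — and 10 appears only in seat 8's list, so seat 8 = 10.
seat 1 and seat 4 share exactly the 2 values {4, 12}; by pigeonhole those values go to them, so strike 4, 12 from seat 2, seat 3, seat 6, seat 7.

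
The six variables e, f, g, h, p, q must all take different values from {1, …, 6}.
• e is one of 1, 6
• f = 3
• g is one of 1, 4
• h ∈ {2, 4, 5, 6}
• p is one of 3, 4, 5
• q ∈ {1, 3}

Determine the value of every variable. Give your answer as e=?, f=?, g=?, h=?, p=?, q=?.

f has just one choice, so f = 3. Remove 3 from p, q.
q's domain is down to {1}, so q = 1. Strike 1 from e, g.
e has just one choice, so e = 6. Remove 6 from h.
g has just one choice, so g = 4. Eliminate 4 elsewhere: h, p.
That leaves p = 5. So h can't be 5.
h has just one choice, so h = 2.

e=6, f=3, g=4, h=2, p=5, q=1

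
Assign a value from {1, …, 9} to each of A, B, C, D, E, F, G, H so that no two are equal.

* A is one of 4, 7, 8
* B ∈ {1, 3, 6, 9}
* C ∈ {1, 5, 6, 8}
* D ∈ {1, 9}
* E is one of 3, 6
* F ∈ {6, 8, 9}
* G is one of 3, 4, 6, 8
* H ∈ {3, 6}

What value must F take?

8

The 8 variables together cover exactly {1, 3, 4, 5, 6, 7, 8, 9} — 8 values for 8 variables — and 5 appears only in C's list, so C = 5.
The 7 still-open variables together cover exactly {1, 3, 4, 6, 7, 8, 9} — 7 values for 7 variables — and 7 appears only in A's list, so A = 7.
The 6 still-open variables draw from only 6 values {1, 3, 4, 6, 8, 9}, so each is used; only G can be 4, hence G = 4.
The 5 still-open variables together cover exactly {1, 3, 6, 8, 9} — 5 values for 5 variables — and 8 appears only in F's list, so F = 8.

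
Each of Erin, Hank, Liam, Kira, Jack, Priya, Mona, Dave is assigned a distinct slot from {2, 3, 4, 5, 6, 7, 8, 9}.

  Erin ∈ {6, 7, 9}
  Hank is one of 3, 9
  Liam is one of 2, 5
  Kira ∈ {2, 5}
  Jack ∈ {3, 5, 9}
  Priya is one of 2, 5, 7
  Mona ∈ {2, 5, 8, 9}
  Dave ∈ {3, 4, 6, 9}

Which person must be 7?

The 8 variables draw from only 8 values {2, 3, 4, 5, 6, 7, 8, 9}, so each is used; only Dave can be 4, hence Dave = 4.
The 7 still-open variables draw from only 7 values {2, 3, 5, 6, 7, 8, 9}, so each is used; only Erin can be 6, hence Erin = 6.
The 6 still-open variables together cover exactly {2, 3, 5, 7, 8, 9} — 6 values for 6 variables — and 7 appears only in Priya's list, so Priya = 7.

Priya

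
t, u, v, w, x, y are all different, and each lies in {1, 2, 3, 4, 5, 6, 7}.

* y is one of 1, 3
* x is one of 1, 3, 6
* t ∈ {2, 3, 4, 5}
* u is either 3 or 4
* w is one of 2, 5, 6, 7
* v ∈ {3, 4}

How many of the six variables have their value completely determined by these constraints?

2

u and v between them cover only {3, 4} — a naked pair. Remove those values from t, x, y.
y must be 1 (only option left). Eliminate 1 elsewhere: x.
x's domain is down to {6}, so x = 6. So w can't be 6.
Determined: x=6, y=1. The other variables each still have more than one consistent value. That makes 2.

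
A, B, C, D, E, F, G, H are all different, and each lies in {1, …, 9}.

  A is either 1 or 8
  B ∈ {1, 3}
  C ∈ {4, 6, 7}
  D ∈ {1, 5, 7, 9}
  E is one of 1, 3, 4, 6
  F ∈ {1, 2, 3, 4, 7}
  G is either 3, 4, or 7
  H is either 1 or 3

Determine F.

B and H share exactly the 2 values {1, 3}; by pigeonhole those values go to them, so strike 1, 3 from A, D, E, F, G.
A must be 8 (only option left).
C, E, G share exactly the 3 values {4, 6, 7}; by pigeonhole those values go to them, so strike 4, 6, 7 from D, F.
So F = 2.

2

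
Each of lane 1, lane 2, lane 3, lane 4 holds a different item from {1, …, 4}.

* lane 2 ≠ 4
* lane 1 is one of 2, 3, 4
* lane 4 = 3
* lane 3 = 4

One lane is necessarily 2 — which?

lane 3 must be 4 (only option left). So lane 1 can't be 4.
lane 4 has just one choice, so lane 4 = 3. So lane 1, lane 2 can't be 3.

lane 1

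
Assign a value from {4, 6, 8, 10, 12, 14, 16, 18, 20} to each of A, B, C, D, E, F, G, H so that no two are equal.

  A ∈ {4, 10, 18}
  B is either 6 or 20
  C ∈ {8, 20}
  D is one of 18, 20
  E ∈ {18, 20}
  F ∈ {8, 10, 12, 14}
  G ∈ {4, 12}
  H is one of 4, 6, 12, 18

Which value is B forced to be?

The 8 variables together cover exactly {4, 6, 8, 10, 12, 14, 18, 20} — 8 values for 8 variables — and 14 appears only in F's list, so F = 14.
The 7 still-open variables draw from only 7 values {4, 6, 8, 10, 12, 18, 20}, so each is used; only C can be 8, hence C = 8.
The 6 still-open variables together cover exactly {4, 6, 10, 12, 18, 20} — 6 values for 6 variables — and 10 appears only in A's list, so A = 10.
D and E between them cover only {18, 20} — a naked pair. Remove those values from B, H.
So B = 6.

6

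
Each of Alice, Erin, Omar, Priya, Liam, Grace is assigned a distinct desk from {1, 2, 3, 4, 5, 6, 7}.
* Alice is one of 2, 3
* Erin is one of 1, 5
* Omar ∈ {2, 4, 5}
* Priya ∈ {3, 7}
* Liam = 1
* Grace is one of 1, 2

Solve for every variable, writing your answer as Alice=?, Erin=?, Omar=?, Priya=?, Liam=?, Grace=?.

Liam's domain is down to {1}, so Liam = 1. So Erin, Grace can't be 1.
That leaves Grace = 2. Eliminate 2 elsewhere: Alice, Omar.
Alice has just one choice, so Alice = 3. Remove 3 from Priya.
Erin's domain is down to {5}, so Erin = 5. Remove 5 from Omar.
That leaves Omar = 4.
That leaves Priya = 7.

Alice=3, Erin=5, Omar=4, Priya=7, Liam=1, Grace=2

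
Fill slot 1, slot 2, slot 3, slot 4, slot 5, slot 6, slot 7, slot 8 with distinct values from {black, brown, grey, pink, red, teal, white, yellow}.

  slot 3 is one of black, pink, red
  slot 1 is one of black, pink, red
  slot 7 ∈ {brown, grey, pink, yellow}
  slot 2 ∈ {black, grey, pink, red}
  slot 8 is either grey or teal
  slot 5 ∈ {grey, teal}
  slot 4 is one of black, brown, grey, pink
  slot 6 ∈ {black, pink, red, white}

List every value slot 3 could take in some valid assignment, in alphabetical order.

black, pink, red

The 8 variables together cover exactly {black, brown, grey, pink, red, teal, white, yellow} — 8 values for 8 variables — and white appears only in slot 6's list, so slot 6 = white.
The 7 still-open variables draw from only 7 values {black, brown, grey, pink, red, teal, yellow}, so each is used; only slot 7 can be yellow, hence slot 7 = yellow.
The 6 still-open variables together cover exactly {black, brown, grey, pink, red, teal} — 6 values for 6 variables — and brown appears only in slot 4's list, so slot 4 = brown.
slot 5 and slot 8 share exactly the 2 values {grey, teal}; by pigeonhole those values go to them, so strike grey, teal from slot 2.
No further eliminations apply; slot 3 can still be any of black, pink, red.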